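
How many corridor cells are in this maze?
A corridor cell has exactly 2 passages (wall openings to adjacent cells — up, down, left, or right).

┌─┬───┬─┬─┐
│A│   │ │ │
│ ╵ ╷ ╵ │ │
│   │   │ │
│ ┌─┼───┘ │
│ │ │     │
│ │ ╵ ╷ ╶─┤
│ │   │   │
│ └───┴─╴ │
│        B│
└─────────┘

Counting cells with exactly 2 passages:
Total corridor cells: 19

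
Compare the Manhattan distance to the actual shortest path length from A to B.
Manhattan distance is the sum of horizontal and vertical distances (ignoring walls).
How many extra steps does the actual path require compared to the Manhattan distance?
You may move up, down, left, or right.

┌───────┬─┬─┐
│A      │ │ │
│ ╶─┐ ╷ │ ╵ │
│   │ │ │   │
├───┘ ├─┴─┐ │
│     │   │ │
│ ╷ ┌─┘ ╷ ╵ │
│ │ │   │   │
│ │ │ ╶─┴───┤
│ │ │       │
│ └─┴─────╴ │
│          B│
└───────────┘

Manhattan distance: |5 - 0| + |5 - 0| = 10
Actual path length: 14
Extra steps: 14 - 10 = 4

Solution:

┌───────┬─┬─┐
│A → ↓  │ │ │
│ ╶─┐ ╷ │ ╵ │
│   │↓│ │   │
├───┘ ├─┴─┐ │
│↓ ← ↲│   │ │
│ ╷ ┌─┘ ╷ ╵ │
│↓│ │   │   │
│ │ │ ╶─┴───┤
│↓│ │       │
│ └─┴─────╴ │
│↳ → → → → B│
└───────────┘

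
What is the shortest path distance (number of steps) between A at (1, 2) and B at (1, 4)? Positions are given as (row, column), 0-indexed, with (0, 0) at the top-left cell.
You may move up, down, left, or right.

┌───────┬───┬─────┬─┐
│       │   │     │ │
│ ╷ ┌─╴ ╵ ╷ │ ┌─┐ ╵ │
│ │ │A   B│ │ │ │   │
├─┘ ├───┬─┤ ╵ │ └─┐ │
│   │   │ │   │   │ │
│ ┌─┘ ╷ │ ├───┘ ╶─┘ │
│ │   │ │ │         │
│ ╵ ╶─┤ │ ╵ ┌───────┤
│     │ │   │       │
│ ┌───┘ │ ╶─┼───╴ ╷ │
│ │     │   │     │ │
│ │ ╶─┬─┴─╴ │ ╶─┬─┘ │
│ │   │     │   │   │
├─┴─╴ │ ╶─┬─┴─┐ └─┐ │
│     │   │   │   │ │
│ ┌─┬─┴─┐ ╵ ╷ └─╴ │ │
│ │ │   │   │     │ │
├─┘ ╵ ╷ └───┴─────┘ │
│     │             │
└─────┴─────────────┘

Finding path from (1, 2) to (1, 4):
Path: (1,2) → (1,3) → (1,4)
Distance: 2 steps

Solution:

┌───────┬───┬─────┬─┐
│       │   │     │ │
│ ╷ ┌─╴ ╵ ╷ │ ┌─┐ ╵ │
│ │ │A → B│ │ │ │   │
├─┘ ├───┬─┤ ╵ │ └─┐ │
│   │   │ │   │   │ │
│ ┌─┘ ╷ │ ├───┘ ╶─┘ │
│ │   │ │ │         │
│ ╵ ╶─┤ │ ╵ ┌───────┤
│     │ │   │       │
│ ┌───┘ │ ╶─┼───╴ ╷ │
│ │     │   │     │ │
│ │ ╶─┬─┴─╴ │ ╶─┬─┘ │
│ │   │     │   │   │
├─┴─╴ │ ╶─┬─┴─┐ └─┐ │
│     │   │   │   │ │
│ ┌─┬─┴─┐ ╵ ╷ └─╴ │ │
│ │ │   │   │     │ │
├─┘ ╵ ╷ └───┴─────┘ │
│     │             │
└─────┴─────────────┘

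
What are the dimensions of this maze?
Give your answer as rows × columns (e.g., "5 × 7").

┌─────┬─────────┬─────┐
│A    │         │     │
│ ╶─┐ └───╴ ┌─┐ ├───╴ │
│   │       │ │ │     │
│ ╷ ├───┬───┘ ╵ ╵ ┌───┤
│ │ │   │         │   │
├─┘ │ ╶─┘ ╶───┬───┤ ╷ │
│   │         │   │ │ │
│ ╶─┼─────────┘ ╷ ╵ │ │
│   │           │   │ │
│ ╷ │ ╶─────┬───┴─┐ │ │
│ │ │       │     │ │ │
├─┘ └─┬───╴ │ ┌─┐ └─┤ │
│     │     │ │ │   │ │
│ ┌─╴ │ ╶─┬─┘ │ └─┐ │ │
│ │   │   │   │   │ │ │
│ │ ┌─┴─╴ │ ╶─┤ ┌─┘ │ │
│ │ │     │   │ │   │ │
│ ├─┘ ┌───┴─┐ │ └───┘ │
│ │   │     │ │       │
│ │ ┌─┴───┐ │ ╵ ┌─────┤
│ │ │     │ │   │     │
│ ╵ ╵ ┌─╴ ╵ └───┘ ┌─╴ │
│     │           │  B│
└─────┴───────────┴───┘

Counting the maze dimensions:
Rows (vertical): 12
Columns (horizontal): 11
Dimensions: 12 × 11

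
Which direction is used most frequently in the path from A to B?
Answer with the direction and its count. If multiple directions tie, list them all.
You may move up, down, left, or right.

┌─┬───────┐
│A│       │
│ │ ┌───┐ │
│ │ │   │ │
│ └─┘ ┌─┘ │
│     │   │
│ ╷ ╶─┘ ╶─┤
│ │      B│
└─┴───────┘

Directions: down, down, right, down, right, right, right
Counts: {'down': 3, 'right': 4}
Most common: right (4 times)

Solution:

┌─┬───────┐
│A│       │
│ │ ┌───┐ │
│↓│ │   │ │
│ └─┘ ┌─┘ │
│↳ ↓  │   │
│ ╷ ╶─┘ ╶─┤
│ │↳ → → B│
└─┴───────┘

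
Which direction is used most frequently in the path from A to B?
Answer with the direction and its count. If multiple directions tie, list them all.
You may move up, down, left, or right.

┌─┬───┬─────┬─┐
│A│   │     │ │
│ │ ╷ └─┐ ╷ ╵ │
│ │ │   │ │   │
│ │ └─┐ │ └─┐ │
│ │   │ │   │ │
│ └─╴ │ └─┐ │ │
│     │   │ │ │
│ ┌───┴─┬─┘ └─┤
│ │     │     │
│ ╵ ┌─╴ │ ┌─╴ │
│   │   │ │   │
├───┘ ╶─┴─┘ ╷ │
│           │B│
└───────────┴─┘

Directions: down, down, down, down, down, right, up, right, right, down, left, down, right, right, right, up, right, down
Counts: {'down': 8, 'right': 7, 'up': 2, 'left': 1}
Most common: down (8 times)

Solution:

┌─┬───┬─────┬─┐
│A│   │     │ │
│ │ ╷ └─┐ ╷ ╵ │
│↓│ │   │ │   │
│ │ └─┐ │ └─┐ │
│↓│   │ │   │ │
│ └─╴ │ └─┐ │ │
│↓    │   │ │ │
│ ┌───┴─┬─┘ └─┤
│↓│↱ → ↓│     │
│ ╵ ┌─╴ │ ┌─╴ │
│↳ ↑│↓ ↲│ │↱ ↓│
├───┘ ╶─┴─┘ ╷ │
│    ↳ → → ↑│B│
└───────────┴─┘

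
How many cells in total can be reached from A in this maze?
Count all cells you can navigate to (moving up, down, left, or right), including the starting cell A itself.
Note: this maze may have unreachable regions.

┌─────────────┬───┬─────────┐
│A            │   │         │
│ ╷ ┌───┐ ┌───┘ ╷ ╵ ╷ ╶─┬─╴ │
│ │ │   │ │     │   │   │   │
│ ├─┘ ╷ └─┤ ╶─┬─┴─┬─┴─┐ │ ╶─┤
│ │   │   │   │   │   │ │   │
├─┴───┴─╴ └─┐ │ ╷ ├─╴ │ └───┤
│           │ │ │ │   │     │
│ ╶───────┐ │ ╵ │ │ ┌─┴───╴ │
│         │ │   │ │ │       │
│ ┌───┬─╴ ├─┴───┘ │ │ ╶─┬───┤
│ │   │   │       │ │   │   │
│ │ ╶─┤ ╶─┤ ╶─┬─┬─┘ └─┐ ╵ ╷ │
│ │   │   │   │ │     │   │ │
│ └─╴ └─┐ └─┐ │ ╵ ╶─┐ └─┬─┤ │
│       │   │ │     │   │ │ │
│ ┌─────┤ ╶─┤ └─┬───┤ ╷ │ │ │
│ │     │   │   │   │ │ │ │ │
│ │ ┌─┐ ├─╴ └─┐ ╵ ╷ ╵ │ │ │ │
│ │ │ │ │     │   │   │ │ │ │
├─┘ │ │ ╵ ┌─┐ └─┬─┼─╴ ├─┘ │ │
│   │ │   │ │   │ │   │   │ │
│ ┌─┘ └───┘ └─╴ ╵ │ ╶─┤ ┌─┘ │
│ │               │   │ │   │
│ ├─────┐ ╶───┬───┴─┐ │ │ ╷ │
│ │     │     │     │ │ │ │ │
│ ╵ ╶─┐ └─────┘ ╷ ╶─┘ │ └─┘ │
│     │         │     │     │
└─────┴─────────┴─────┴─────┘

Using BFS/flood-fill to find all reachable cells from A:
Maze size: 14 × 14 = 196 total cells
185 cell(s) are walled off and cannot be reached from A.
Reachable cells: 11

Reachable region (· marks reachable cells):

┌─────────────┬───┬─────────┐
│A · · · · · ·│   │         │
│ ╷ ┌───┐ ┌───┘ ╷ ╵ ╷ ╶─┬─╴ │
│·│·│   │·│     │   │   │   │
│ ├─┘ ╷ └─┤ ╶─┬─┴─┬─┴─┐ │ ╶─┤
│·│   │   │   │   │   │ │   │
├─┴───┴─╴ └─┐ │ ╷ ├─╴ │ └───┤
│           │ │ │ │   │     │
│ ╶───────┐ │ ╵ │ │ ┌─┴───╴ │
│         │ │   │ │ │       │
│ ┌───┬─╴ ├─┴───┘ │ │ ╶─┬───┤
│ │   │   │       │ │   │   │
│ │ ╶─┤ ╶─┤ ╶─┬─┬─┘ └─┐ ╵ ╷ │
│ │   │   │   │ │     │   │ │
│ └─╴ └─┐ └─┐ │ ╵ ╶─┐ └─┬─┤ │
│       │   │ │     │   │ │ │
│ ┌─────┤ ╶─┤ └─┬───┤ ╷ │ │ │
│ │     │   │   │   │ │ │ │ │
│ │ ┌─┐ ├─╴ └─┐ ╵ ╷ ╵ │ │ │ │
│ │ │ │ │     │   │   │ │ │ │
├─┘ │ │ ╵ ┌─┐ └─┬─┼─╴ ├─┘ │ │
│   │ │   │ │   │ │   │   │ │
│ ┌─┘ └───┘ └─╴ ╵ │ ╶─┤ ┌─┘ │
│ │               │   │ │   │
│ ├─────┐ ╶───┬───┴─┐ │ │ ╷ │
│ │     │     │     │ │ │ │ │
│ ╵ ╶─┐ └─────┘ ╷ ╶─┘ │ └─┘ │
│     │         │     │     │
└─────┴─────────┴─────┴─────┘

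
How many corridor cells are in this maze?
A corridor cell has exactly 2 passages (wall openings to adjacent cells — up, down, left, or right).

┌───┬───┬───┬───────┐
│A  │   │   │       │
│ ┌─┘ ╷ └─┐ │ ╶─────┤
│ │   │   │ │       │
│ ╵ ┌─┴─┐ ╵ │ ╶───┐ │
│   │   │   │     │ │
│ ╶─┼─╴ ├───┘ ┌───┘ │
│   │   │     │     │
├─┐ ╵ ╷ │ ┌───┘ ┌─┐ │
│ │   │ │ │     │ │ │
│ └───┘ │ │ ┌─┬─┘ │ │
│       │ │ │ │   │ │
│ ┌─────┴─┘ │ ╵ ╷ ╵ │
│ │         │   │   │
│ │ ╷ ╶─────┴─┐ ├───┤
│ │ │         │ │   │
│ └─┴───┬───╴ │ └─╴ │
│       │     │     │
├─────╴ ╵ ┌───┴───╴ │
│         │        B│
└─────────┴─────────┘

Counting cells with exactly 2 passages:
Total corridor cells: 76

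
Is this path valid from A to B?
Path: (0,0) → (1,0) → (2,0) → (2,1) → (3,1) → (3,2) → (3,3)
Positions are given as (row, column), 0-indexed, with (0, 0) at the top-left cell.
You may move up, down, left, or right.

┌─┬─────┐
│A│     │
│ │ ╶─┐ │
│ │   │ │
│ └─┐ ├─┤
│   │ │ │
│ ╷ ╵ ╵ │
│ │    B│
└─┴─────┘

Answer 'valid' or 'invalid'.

Checking path validity:
Result: All consecutive moves are passable.

valid

Correct solution:

┌─┬─────┐
│A│     │
│ │ ╶─┐ │
│↓│   │ │
│ └─┐ ├─┤
│↳ ↓│ │ │
│ ╷ ╵ ╵ │
│ │↳ → B│
└─┴─────┘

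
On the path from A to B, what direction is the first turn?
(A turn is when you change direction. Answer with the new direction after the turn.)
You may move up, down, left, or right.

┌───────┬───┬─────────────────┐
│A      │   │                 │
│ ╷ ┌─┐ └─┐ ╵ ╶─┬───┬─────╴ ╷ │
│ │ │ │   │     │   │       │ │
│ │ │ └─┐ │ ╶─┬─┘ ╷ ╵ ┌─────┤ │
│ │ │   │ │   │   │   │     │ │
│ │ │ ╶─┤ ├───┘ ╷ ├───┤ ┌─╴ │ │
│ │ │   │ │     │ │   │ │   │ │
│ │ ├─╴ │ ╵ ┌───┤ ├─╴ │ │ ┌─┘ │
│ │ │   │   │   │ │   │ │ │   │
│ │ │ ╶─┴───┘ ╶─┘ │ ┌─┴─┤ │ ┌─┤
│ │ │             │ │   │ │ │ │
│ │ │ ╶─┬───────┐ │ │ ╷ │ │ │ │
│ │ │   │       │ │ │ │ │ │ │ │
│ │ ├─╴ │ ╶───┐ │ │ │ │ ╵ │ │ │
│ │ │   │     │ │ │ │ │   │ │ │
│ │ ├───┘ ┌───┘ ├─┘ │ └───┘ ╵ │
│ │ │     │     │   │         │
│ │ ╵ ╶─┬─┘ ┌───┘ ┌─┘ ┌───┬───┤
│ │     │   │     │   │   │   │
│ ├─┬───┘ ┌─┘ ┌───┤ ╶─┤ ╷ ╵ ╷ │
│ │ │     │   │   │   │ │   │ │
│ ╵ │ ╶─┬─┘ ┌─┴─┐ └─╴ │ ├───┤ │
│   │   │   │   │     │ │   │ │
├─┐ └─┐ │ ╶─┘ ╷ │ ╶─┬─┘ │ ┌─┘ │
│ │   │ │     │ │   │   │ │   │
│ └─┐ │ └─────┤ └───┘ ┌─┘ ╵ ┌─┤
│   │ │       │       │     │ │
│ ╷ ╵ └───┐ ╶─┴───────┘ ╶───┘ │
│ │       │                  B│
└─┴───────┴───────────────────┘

Directions: right, down, down, down, down, down, down, down, down, down, right, up, right, right, up, up, right, right, right, down, down, left, left, down, left, down, left, left, down, right, down, down, right, right, down, right, right, right, right, right, right, right, right, right
First turn direction: down

Solution:

┌───────┬───┬─────────────────┐
│A ↓    │   │                 │
│ ╷ ┌─┐ └─┐ ╵ ╶─┬───┬─────╴ ╷ │
│ │↓│ │   │     │   │       │ │
│ │ │ └─┐ │ ╶─┬─┘ ╷ ╵ ┌─────┤ │
│ │↓│   │ │   │   │   │     │ │
│ │ │ ╶─┤ ├───┘ ╷ ├───┤ ┌─╴ │ │
│ │↓│   │ │     │ │   │ │   │ │
│ │ ├─╴ │ ╵ ┌───┤ ├─╴ │ │ ┌─┘ │
│ │↓│   │   │   │ │   │ │ │   │
│ │ │ ╶─┴───┘ ╶─┘ │ ┌─┴─┤ │ ┌─┤
│ │↓│             │ │   │ │ │ │
│ │ │ ╶─┬───────┐ │ │ ╷ │ │ │ │
│ │↓│   │↱ → → ↓│ │ │ │ │ │ │ │
│ │ ├─╴ │ ╶───┐ │ │ │ │ ╵ │ │ │
│ │↓│   │↑    │↓│ │ │ │   │ │ │
│ │ ├───┘ ┌───┘ ├─┘ │ └───┘ ╵ │
│ │↓│↱ → ↑│↓ ← ↲│   │         │
│ │ ╵ ╶─┬─┘ ┌───┘ ┌─┘ ┌───┬───┤
│ │↳ ↑  │↓ ↲│     │   │   │   │
│ ├─┬───┘ ┌─┘ ┌───┤ ╶─┤ ╷ ╵ ╷ │
│ │ │↓ ← ↲│   │   │   │ │   │ │
│ ╵ │ ╶─┬─┘ ┌─┴─┐ └─╴ │ ├───┤ │
│   │↳ ↓│   │   │     │ │   │ │
├─┐ └─┐ │ ╶─┘ ╷ │ ╶─┬─┘ │ ┌─┘ │
│ │   │↓│     │ │   │   │ │   │
│ └─┐ │ └─────┤ └───┘ ┌─┘ ╵ ┌─┤
│   │ │↳ → ↓  │       │     │ │
│ ╷ ╵ └───┐ ╶─┴───────┘ ╶───┘ │
│ │       │↳ → → → → → → → → B│
└─┴───────┴───────────────────┘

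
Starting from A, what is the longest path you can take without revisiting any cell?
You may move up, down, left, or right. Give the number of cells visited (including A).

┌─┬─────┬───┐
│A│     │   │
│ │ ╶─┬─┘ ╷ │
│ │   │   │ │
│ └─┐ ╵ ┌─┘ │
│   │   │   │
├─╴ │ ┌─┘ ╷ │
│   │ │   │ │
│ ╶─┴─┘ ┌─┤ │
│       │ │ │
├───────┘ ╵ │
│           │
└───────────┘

Finding longest simple path using DFS:
Start: (0, 0)
Longest path visits 26 cells
Path: A → down → down → right → down → left → down → right → right → right → up → right → up → right → up → up → left → down → left → down → left → up → left → up → right → right

Solution:

┌─┬─────┬───┐
│A│↱ → B│↓ ↰│
│ │ ╶─┬─┘ ╷ │
│↓│↑ ↰│↓ ↲│↑│
│ └─┐ ╵ ┌─┘ │
│↳ ↓│↑ ↲│↱ ↑│
├─╴ │ ┌─┘ ╷ │
│↓ ↲│ │↱ ↑│ │
│ ╶─┴─┘ ┌─┤ │
│↳ → → ↑│ │ │
├───────┘ ╵ │
│           │
└───────────┘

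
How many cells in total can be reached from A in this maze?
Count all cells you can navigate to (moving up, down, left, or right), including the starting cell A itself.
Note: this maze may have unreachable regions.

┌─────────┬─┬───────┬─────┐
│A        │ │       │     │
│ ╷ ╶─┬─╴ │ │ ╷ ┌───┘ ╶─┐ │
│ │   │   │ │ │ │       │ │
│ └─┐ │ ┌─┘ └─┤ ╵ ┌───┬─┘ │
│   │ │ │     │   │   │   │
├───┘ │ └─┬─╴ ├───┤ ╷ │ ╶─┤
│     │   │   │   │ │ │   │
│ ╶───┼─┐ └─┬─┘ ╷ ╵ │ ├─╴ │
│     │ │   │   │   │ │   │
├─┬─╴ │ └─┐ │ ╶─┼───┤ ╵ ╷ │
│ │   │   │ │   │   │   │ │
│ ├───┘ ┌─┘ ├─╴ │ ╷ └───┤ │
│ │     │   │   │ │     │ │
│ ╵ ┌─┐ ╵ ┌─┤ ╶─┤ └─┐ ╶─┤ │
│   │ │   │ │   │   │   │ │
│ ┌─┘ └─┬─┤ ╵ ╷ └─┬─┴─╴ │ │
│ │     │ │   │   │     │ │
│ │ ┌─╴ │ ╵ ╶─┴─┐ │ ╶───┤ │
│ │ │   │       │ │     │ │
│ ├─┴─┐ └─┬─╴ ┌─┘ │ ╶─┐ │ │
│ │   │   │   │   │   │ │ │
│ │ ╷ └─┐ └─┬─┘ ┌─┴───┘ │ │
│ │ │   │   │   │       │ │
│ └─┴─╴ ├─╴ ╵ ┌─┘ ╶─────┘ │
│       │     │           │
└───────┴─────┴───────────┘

Using BFS/flood-fill to find all reachable cells from A:
Maze size: 13 × 13 = 169 total cells
115 cell(s) are walled off and cannot be reached from A.
Reachable cells: 54

Reachable region (· marks reachable cells):

┌─────────┬─┬───────┬─────┐
│A · · · ·│ │       │     │
│ ╷ ╶─┬─╴ │ │ ╷ ┌───┘ ╶─┐ │
│·│· ·│· ·│ │ │ │       │ │
│ └─┐ │ ┌─┘ └─┤ ╵ ┌───┬─┘ │
│· ·│·│·│     │   │   │   │
├───┘ │ └─┬─╴ ├───┤ ╷ │ ╶─┤
│· · ·│· ·│   │   │ │ │   │
│ ╶───┼─┐ └─┬─┘ ╷ ╵ │ ├─╴ │
│· · ·│·│· ·│   │   │ │   │
├─┬─╴ │ └─┐ │ ╶─┼───┤ ╵ ╷ │
│·│· ·│· ·│·│   │   │   │ │
│ ├───┘ ┌─┘ ├─╴ │ ╷ └───┤ │
│·│· · ·│· ·│   │ │     │ │
│ ╵ ┌─┐ ╵ ┌─┤ ╶─┤ └─┐ ╶─┤ │
│· ·│ │· ·│ │   │   │   │ │
│ ┌─┘ └─┬─┤ ╵ ╷ └─┬─┴─╴ │ │
│·│     │ │   │   │     │ │
│ │ ┌─╴ │ ╵ ╶─┴─┐ │ ╶───┤ │
│·│ │   │       │ │     │ │
│ ├─┴─┐ └─┬─╴ ┌─┘ │ ╶─┐ │ │
│·│· ·│   │   │   │   │ │ │
│ │ ╷ └─┐ └─┬─┘ ┌─┴───┘ │ │
│·│·│· ·│   │   │       │ │
│ └─┴─╴ ├─╴ ╵ ┌─┘ ╶─────┘ │
│· · · ·│     │           │
└───────┴─────┴───────────┘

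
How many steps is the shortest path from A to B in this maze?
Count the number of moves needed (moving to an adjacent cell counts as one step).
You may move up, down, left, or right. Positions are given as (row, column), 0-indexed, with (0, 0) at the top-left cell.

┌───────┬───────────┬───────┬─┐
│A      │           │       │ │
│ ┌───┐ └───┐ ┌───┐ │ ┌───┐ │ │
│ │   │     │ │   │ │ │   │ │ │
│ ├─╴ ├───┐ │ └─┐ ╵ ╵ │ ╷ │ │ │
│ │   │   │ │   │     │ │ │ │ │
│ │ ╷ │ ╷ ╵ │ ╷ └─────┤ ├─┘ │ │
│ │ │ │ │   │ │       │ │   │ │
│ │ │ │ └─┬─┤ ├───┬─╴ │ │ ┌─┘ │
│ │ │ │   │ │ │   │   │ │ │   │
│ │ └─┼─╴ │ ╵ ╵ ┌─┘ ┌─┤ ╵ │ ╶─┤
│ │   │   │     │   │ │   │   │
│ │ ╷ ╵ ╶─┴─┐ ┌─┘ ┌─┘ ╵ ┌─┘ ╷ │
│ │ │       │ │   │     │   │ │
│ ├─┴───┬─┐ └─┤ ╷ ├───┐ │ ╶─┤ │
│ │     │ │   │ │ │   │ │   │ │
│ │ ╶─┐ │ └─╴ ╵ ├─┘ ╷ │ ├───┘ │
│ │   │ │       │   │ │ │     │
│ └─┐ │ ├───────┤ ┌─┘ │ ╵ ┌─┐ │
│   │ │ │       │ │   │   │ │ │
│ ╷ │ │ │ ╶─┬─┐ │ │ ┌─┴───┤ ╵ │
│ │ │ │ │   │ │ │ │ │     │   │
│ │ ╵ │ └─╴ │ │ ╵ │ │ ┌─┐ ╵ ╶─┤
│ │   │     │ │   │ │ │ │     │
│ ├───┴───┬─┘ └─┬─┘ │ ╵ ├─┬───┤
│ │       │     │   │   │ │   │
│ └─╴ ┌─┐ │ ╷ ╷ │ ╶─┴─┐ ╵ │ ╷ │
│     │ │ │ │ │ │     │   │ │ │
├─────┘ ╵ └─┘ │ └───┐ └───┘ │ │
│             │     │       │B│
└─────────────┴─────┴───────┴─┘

Using BFS to find shortest path:
Start: (0, 0), End: (14, 14)
Path found:
(0,0) → (1,0) → (2,0) → (3,0) → (4,0) → (5,0) → (6,0) → (7,0) → (8,0) → (9,0) → (9,1) → (10,1) → (11,1) → (11,2) → (10,2) → (9,2) → (8,2) → (8,1) → (7,1) → (7,2) → (7,3) → (8,3) → (9,3) → (10,3) → (11,3) → (11,4) → (11,5) → (10,5) → (10,4) → (9,4) → (9,5) → (9,6) → (9,7) → (10,7) → (11,7) → (11,8) → (10,8) → (9,8) → (8,8) → (8,9) → (7,9) → (7,10) → (8,10) → (9,10) → (9,9) → (10,9) → (11,9) → (12,9) → (12,8) → (13,8) → (13,9) → (13,10) → (14,10) → (14,11) → (14,12) → (14,13) → (13,13) → (12,13) → (12,14) → (13,14) → (14,14)
Number of steps: 60

Solution:

┌───────┬───────────┬───────┬─┐
│A      │           │       │ │
│ ┌───┐ └───┐ ┌───┐ │ ┌───┐ │ │
│↓│   │     │ │   │ │ │   │ │ │
│ ├─╴ ├───┐ │ └─┐ ╵ ╵ │ ╷ │ │ │
│↓│   │   │ │   │     │ │ │ │ │
│ │ ╷ │ ╷ ╵ │ ╷ └─────┤ ├─┘ │ │
│↓│ │ │ │   │ │       │ │   │ │
│ │ │ │ └─┬─┤ ├───┬─╴ │ │ ┌─┘ │
│↓│ │ │   │ │ │   │   │ │ │   │
│ │ └─┼─╴ │ ╵ ╵ ┌─┘ ┌─┤ ╵ │ ╶─┤
│↓│   │   │     │   │ │   │   │
│ │ ╷ ╵ ╶─┴─┐ ┌─┘ ┌─┘ ╵ ┌─┘ ╷ │
│↓│ │       │ │   │     │   │ │
│ ├─┴───┬─┐ └─┤ ╷ ├───┐ │ ╶─┤ │
│↓│↱ → ↓│ │   │ │ │↱ ↓│ │   │ │
│ │ ╶─┐ │ └─╴ ╵ ├─┘ ╷ │ ├───┘ │
│↓│↑ ↰│↓│       │↱ ↑│↓│ │     │
│ └─┐ │ ├───────┤ ┌─┘ │ ╵ ┌─┐ │
│↳ ↓│↑│↓│↱ → → ↓│↑│↓ ↲│   │ │ │
│ ╷ │ │ │ ╶─┬─┐ │ │ ┌─┴───┤ ╵ │
│ │↓│↑│↓│↑ ↰│ │↓│↑│↓│     │   │
│ │ ╵ │ └─╴ │ │ ╵ │ │ ┌─┐ ╵ ╶─┤
│ │↳ ↑│↳ → ↑│ │↳ ↑│↓│ │ │     │
│ ├───┴───┬─┘ └─┬─┘ │ ╵ ├─┬───┤
│ │       │     │↓ ↲│   │ │↱ ↓│
│ └─╴ ┌─┐ │ ╷ ╷ │ ╶─┴─┐ ╵ │ ╷ │
│     │ │ │ │ │ │↳ → ↓│   │↑│↓│
├─────┘ ╵ └─┘ │ └───┐ └───┘ │ │
│             │     │↳ → → ↑│B│
└─────────────┴─────┴───────┴─┘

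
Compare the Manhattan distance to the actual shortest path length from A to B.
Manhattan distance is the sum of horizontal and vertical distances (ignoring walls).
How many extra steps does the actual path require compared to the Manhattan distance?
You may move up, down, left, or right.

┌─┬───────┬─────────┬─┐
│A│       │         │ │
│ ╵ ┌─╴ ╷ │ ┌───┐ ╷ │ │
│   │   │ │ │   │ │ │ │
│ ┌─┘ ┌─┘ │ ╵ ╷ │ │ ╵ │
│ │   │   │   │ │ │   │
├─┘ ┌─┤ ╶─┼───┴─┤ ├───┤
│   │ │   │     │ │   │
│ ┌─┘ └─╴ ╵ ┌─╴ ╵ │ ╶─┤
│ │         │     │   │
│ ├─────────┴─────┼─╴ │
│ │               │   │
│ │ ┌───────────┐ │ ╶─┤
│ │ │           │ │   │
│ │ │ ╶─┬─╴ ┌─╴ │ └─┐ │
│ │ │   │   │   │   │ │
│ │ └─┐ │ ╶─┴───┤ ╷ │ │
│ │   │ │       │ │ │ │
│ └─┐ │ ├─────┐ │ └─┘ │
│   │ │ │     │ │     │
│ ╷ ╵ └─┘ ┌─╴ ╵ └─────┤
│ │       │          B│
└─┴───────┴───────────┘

Manhattan distance: |10 - 0| + |10 - 0| = 20
Actual path length: 30
Extra steps: 30 - 20 = 10

Solution:

┌─┬───────┬─────────┬─┐
│A│↱ → ↓  │         │ │
│ ╵ ┌─╴ ╷ │ ┌───┐ ╷ │ │
│↳ ↑│↓ ↲│ │ │   │ │ │ │
│ ┌─┘ ┌─┘ │ ╵ ╷ │ │ ╵ │
│ │↓ ↲│   │   │ │ │   │
├─┘ ┌─┤ ╶─┼───┴─┤ ├───┤
│↓ ↲│ │   │     │ │   │
│ ┌─┘ └─╴ ╵ ┌─╴ ╵ │ ╶─┤
│↓│         │     │   │
│ ├─────────┴─────┼─╴ │
│↓│               │   │
│ │ ┌───────────┐ │ ╶─┤
│↓│ │           │ │   │
│ │ │ ╶─┬─╴ ┌─╴ │ └─┐ │
│↓│ │   │   │   │   │ │
│ │ └─┐ │ ╶─┴───┤ ╷ │ │
│↓│   │ │       │ │ │ │
│ └─┐ │ ├─────┐ │ └─┘ │
│↳ ↓│ │ │↱ → ↓│ │     │
│ ╷ ╵ └─┘ ┌─╴ ╵ └─────┤
│ │↳ → → ↑│  ↳ → → → B│
└─┴───────┴───────────┘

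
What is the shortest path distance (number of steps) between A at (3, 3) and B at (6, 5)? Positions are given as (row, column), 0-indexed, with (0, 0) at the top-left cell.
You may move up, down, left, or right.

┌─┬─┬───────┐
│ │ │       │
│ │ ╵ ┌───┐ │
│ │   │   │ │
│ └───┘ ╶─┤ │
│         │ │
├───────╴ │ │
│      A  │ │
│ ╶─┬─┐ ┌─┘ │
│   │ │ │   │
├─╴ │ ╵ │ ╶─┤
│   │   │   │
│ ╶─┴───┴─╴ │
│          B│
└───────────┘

Finding path from (3, 3) to (6, 5):
Path: (3,3) → (3,2) → (3,1) → (3,0) → (4,0) → (4,1) → (5,1) → (5,0) → (6,0) → (6,1) → (6,2) → (6,3) → (6,4) → (6,5)
Distance: 13 steps

Solution:

┌─┬─┬───────┐
│ │ │       │
│ │ ╵ ┌───┐ │
│ │   │   │ │
│ └───┘ ╶─┤ │
│         │ │
├───────╴ │ │
│↓ ← ← A  │ │
│ ╶─┬─┐ ┌─┘ │
│↳ ↓│ │ │   │
├─╴ │ ╵ │ ╶─┤
│↓ ↲│   │   │
│ ╶─┴───┴─╴ │
│↳ → → → → B│
└───────────┘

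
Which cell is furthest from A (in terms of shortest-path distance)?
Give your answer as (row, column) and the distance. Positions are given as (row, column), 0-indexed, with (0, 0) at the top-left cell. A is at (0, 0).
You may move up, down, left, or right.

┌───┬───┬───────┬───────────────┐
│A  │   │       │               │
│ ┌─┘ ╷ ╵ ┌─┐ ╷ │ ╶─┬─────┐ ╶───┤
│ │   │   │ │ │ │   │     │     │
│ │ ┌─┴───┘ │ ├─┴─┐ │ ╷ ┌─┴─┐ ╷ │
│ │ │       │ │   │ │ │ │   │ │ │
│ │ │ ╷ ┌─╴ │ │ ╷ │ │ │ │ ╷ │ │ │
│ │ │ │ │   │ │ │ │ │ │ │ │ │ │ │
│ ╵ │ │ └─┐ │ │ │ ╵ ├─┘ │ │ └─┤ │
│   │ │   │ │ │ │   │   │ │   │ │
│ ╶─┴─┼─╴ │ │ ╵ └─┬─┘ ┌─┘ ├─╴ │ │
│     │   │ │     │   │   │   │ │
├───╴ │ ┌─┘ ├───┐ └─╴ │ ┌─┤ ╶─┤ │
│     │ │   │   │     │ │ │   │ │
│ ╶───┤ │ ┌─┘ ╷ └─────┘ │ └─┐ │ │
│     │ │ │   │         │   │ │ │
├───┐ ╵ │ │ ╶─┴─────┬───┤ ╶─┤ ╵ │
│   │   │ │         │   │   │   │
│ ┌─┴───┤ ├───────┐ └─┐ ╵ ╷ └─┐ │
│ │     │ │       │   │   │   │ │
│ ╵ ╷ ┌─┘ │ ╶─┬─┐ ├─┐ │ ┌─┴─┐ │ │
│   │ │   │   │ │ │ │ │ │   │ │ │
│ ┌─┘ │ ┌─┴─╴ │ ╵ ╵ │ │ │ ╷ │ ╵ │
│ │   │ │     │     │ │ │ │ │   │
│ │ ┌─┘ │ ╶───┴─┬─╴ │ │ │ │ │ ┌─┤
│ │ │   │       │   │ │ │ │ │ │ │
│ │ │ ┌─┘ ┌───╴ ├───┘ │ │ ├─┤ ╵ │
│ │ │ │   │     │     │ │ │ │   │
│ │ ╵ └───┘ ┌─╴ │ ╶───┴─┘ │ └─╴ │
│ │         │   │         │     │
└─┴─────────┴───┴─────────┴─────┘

Computing BFS distances from A to all cells:
Furthest cell: (12, 13)
Distance: 99 steps

Path from A to the furthest cell:

┌───┬───┬───────┬───────────────┐
│A  │↱ ↓│↱ → ↓  │↱ → → → → ↓    │
│ ┌─┘ ╷ ╵ ┌─┐ ╷ │ ╶─┬─────┐ ╶───┤
│↓│↱ ↑│↳ ↑│ │↓│ │↑ ↰│     │↳ → ↓│
│ │ ┌─┴───┘ │ ├─┴─┐ │ ╷ ┌─┴─┐ ╷ │
│↓│↑│       │↓│↱ ↓│↑│ │ │↓ ↰│ │↓│
│ │ │ ╷ ┌─╴ │ │ ╷ │ │ │ │ ╷ │ │ │
│↓│↑│ │ │   │↓│↑│↓│↑│ │ │↓│↑│ │↓│
│ ╵ │ │ └─┐ │ │ │ ╵ ├─┘ │ │ └─┤ │
│↳ ↑│ │   │ │↓│↑│↳ ↑│   │↓│↑ ↰│↓│
│ ╶─┴─┼─╴ │ │ ╵ └─┬─┘ ┌─┘ ├─╴ │ │
│     │   │ │↳ ↑  │   │↓ ↲│↱ ↑│↓│
├───╴ │ ┌─┘ ├───┐ └─╴ │ ┌─┤ ╶─┤ │
│     │ │   │↓ ↰│     │↓│ │↑ ↰│↓│
│ ╶───┤ │ ┌─┘ ╷ └─────┘ │ └─┐ │ │
│     │ │ │↓ ↲│↑ ← ← ← ↲│   │↑│↓│
├───┐ ╵ │ │ ╶─┴─────┬───┤ ╶─┤ ╵ │
│   │   │ │↳ → → → ↓│   │   │↑ ↲│
│ ┌─┴───┤ ├───────┐ └─┐ ╵ ╷ └─┐ │
│ │     │ │       │↳ ↓│   │   │ │
│ ╵ ╷ ┌─┘ │ ╶─┬─┐ ├─┐ │ ┌─┴─┐ │ │
│   │ │   │   │ │ │ │↓│ │↱ ↓│ │ │
│ ┌─┘ │ ┌─┴─╴ │ ╵ ╵ │ │ │ ╷ │ ╵ │
│ │   │ │     │     │↓│ │↑│↓│   │
│ │ ┌─┘ │ ╶───┴─┬─╴ │ │ │ │ │ ┌─┤
│ │ │   │       │   │↓│ │↑│B│ │ │
│ │ │ ┌─┘ ┌───╴ ├───┘ │ │ ├─┤ ╵ │
│ │ │ │   │     │↓ ← ↲│ │↑│ │   │
│ │ ╵ └───┘ ┌─╴ │ ╶───┴─┘ │ └─╴ │
│ │         │   │↳ → → → ↑│     │
└─┴─────────┴───┴─────────┴─────┘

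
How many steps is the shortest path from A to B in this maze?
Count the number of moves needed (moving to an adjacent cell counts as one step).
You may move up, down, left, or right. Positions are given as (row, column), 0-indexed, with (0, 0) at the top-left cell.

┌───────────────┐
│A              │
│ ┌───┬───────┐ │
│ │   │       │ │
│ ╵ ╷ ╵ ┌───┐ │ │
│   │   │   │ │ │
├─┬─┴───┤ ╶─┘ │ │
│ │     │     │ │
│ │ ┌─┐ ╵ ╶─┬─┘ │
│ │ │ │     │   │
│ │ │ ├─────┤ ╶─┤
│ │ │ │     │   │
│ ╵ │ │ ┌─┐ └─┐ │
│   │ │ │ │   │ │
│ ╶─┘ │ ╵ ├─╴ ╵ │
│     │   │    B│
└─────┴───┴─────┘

Using BFS to find shortest path:
Start: (0, 0), End: (7, 7)
Path found:
(0,0) → (0,1) → (0,2) → (0,3) → (0,4) → (0,5) → (0,6) → (0,7) → (1,7) → (2,7) → (3,7) → (4,7) → (4,6) → (5,6) → (5,7) → (6,7) → (7,7)
Number of steps: 16

Solution:

┌───────────────┐
│A → → → → → → ↓│
│ ┌───┬───────┐ │
│ │   │       │↓│
│ ╵ ╷ ╵ ┌───┐ │ │
│   │   │   │ │↓│
├─┬─┴───┤ ╶─┘ │ │
│ │     │     │↓│
│ │ ┌─┐ ╵ ╶─┬─┘ │
│ │ │ │     │↓ ↲│
│ │ │ ├─────┤ ╶─┤
│ │ │ │     │↳ ↓│
│ ╵ │ │ ┌─┐ └─┐ │
│   │ │ │ │   │↓│
│ ╶─┘ │ ╵ ├─╴ ╵ │
│     │   │    B│
└─────┴───┴─────┘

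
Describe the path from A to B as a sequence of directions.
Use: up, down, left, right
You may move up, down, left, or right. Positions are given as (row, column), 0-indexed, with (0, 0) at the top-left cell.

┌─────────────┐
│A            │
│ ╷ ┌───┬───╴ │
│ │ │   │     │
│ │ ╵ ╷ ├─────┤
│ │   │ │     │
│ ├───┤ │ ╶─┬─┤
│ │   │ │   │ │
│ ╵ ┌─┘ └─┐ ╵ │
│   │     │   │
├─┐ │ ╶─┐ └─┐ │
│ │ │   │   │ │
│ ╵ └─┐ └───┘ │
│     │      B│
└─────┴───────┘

Finding the path and converting it to directions:
Path through cells: (0,0) → (0,1) → (1,1) → (2,1) → (2,2) → (1,2) → (1,3) → (2,3) → (3,3) → (4,3) → (4,2) → (5,2) → (5,3) → (6,3) → (6,4) → (6,5) → (6,6)
Directions: right, down, down, right, up, right, down, down, down, left, down, right, down, right, right, right

Solution:

┌─────────────┐
│A ↓          │
│ ╷ ┌───┬───╴ │
│ │↓│↱ ↓│     │
│ │ ╵ ╷ ├─────┤
│ │↳ ↑│↓│     │
│ ├───┤ │ ╶─┬─┤
│ │   │↓│   │ │
│ ╵ ┌─┘ └─┐ ╵ │
│   │↓ ↲  │   │
├─┐ │ ╶─┐ └─┐ │
│ │ │↳ ↓│   │ │
│ ╵ └─┐ └───┘ │
│     │↳ → → B│
└─────┴───────┘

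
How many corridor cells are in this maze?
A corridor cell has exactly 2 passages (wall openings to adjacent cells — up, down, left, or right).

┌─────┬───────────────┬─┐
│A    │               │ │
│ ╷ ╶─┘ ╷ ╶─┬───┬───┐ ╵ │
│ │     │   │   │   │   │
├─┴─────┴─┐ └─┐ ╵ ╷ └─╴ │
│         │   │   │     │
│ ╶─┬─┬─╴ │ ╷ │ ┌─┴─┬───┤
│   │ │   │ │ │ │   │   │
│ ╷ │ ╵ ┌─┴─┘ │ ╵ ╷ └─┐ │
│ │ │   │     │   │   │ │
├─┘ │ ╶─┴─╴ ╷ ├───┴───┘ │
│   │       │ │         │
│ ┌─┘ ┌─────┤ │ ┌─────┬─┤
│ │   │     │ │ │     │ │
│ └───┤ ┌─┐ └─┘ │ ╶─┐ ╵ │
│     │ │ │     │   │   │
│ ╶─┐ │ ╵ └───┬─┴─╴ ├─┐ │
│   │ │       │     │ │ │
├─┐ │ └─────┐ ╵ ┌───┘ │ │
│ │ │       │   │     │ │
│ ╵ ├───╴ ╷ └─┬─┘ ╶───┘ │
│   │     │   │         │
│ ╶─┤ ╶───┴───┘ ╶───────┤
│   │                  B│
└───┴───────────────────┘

Counting cells with exactly 2 passages:
Total corridor cells: 108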